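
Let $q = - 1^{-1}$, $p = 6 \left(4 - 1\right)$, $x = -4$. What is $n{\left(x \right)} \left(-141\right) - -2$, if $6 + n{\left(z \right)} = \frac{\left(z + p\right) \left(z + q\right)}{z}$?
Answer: $- \frac{3239}{2} \approx -1619.5$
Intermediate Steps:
$p = 18$ ($p = 6 \cdot 3 = 18$)
$q = -1$ ($q = \left(-1\right) 1 = -1$)
$n{\left(z \right)} = -6 + \frac{\left(-1 + z\right) \left(18 + z\right)}{z}$ ($n{\left(z \right)} = -6 + \frac{\left(z + 18\right) \left(z - 1\right)}{z} = -6 + \frac{\left(18 + z\right) \left(-1 + z\right)}{z} = -6 + \frac{\left(-1 + z\right) \left(18 + z\right)}{z}$)
$n{\left(x \right)} \left(-141\right) - -2 = \left(11 - 4 - \frac{18}{-4}\right) \left(-141\right) - -2 = \left(11 - 4 - - \frac{9}{2}\right) \left(-141\right) + \left(-34 + 36\right) = \left(11 - 4 + \frac{9}{2}\right) \left(-141\right) + 2 = \frac{23}{2} \left(-141\right) + 2 = - \frac{3243}{2} + 2 = - \frac{3239}{2}$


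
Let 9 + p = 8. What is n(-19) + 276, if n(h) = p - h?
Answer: 294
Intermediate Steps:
p = -1 (p = -9 + 8 = -1)
n(h) = -1 - h
n(-19) + 276 = (-1 - 1*(-19)) + 276 = (-1 + 19) + 276 = 18 + 276 = 294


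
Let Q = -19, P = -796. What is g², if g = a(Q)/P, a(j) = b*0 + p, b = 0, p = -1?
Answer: 1/633616 ≈ 1.5782e-6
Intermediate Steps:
a(j) = -1 (a(j) = 0*0 - 1 = 0 - 1 = -1)
g = 1/796 (g = -1/(-796) = -1*(-1/796) = 1/796 ≈ 0.0012563)
g² = (1/796)² = 1/633616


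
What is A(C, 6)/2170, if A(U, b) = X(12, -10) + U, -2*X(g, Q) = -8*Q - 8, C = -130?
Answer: -83/1085 ≈ -0.076498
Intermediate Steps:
X(g, Q) = 4 + 4*Q (X(g, Q) = -(-8*Q - 8)/2 = -(-8 - 8*Q)/2 = 4 + 4*Q)
A(U, b) = -36 + U (A(U, b) = (4 + 4*(-10)) + U = (4 - 40) + U = -36 + U)
A(C, 6)/2170 = (-36 - 130)/2170 = -166*1/2170 = -83/1085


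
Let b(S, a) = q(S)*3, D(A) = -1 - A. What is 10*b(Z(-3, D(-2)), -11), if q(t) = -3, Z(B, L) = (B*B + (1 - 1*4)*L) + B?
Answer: -90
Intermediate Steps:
Z(B, L) = B + B² - 3*L (Z(B, L) = (B² + (1 - 4)*L) + B = (B² - 3*L) + B = B + B² - 3*L)
b(S, a) = -9 (b(S, a) = -3*3 = -9)
10*b(Z(-3, D(-2)), -11) = 10*(-9) = -90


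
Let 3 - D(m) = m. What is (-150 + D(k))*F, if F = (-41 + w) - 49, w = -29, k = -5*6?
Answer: 13923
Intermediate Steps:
k = -30
F = -119 (F = (-41 - 29) - 49 = -70 - 49 = -119)
D(m) = 3 - m
(-150 + D(k))*F = (-150 + (3 - 1*(-30)))*(-119) = (-150 + (3 + 30))*(-119) = (-150 + 33)*(-119) = -117*(-119) = 13923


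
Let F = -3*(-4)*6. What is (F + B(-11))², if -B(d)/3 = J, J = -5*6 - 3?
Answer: 29241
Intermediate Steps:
F = 72 (F = 12*6 = 72)
J = -33 (J = -30 - 3 = -33)
B(d) = 99 (B(d) = -3*(-33) = 99)
(F + B(-11))² = (72 + 99)² = 171² = 29241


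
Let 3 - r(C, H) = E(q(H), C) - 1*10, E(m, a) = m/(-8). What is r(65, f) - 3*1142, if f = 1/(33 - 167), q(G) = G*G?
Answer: -490270623/143648 ≈ -3413.0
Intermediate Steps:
q(G) = G²
E(m, a) = -m/8 (E(m, a) = m*(-⅛) = -m/8)
f = -1/134 (f = 1/(-134) = -1/134 ≈ -0.0074627)
r(C, H) = 13 + H²/8 (r(C, H) = 3 - (-H²/8 - 1*10) = 3 - (-H²/8 - 10) = 3 - (-10 - H²/8) = 3 + (10 + H²/8) = 13 + H²/8)
r(65, f) - 3*1142 = (13 + (-1/134)²/8) - 3*1142 = (13 + (⅛)*(1/17956)) - 3426 = (13 + 1/143648) - 3426 = 1867425/143648 - 3426 = -490270623/143648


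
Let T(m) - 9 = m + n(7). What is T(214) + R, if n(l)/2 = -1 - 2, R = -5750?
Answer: -5533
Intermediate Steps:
n(l) = -6 (n(l) = 2*(-1 - 2) = 2*(-3) = -6)
T(m) = 3 + m (T(m) = 9 + (m - 6) = 9 + (-6 + m) = 3 + m)
T(214) + R = (3 + 214) - 5750 = 217 - 5750 = -5533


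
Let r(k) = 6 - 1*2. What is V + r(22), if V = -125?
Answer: -121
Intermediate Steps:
r(k) = 4 (r(k) = 6 - 2 = 4)
V + r(22) = -125 + 4 = -121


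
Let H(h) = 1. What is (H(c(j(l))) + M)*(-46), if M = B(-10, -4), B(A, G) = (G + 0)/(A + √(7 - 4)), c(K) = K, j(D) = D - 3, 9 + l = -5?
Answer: -6302/97 - 184*√3/97 ≈ -68.255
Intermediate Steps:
l = -14 (l = -9 - 5 = -14)
j(D) = -3 + D
B(A, G) = G/(A + √3)
M = -4/(-10 + √3) ≈ 0.48380
(H(c(j(l))) + M)*(-46) = (1 + (40/97 + 4*√3/97))*(-46) = (137/97 + 4*√3/97)*(-46) = -6302/97 - 184*√3/97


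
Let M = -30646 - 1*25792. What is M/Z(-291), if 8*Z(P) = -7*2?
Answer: 225752/7 ≈ 32250.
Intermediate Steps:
Z(P) = -7/4 (Z(P) = (-7*2)/8 = (⅛)*(-14) = -7/4)
M = -56438 (M = -30646 - 25792 = -56438)
M/Z(-291) = -56438/(-7/4) = -56438*(-4/7) = 225752/7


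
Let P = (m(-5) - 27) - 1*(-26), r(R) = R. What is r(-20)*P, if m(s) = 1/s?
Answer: 24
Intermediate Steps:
P = -6/5 (P = (1/(-5) - 27) - 1*(-26) = (-⅕ - 27) + 26 = -136/5 + 26 = -6/5 ≈ -1.2000)
r(-20)*P = -20*(-6/5) = 24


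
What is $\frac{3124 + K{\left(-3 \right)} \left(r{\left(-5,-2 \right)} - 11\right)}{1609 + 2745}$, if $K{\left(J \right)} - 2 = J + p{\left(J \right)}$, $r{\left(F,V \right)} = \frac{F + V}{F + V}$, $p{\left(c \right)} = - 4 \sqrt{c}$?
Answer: $\frac{1567}{2177} + \frac{20 i \sqrt{3}}{2177} \approx 0.7198 + 0.015912 i$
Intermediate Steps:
$r{\left(F,V \right)} = 1$
$K{\left(J \right)} = 2 + J - 4 \sqrt{J}$ ($K{\left(J \right)} = 2 - \left(- J + 4 \sqrt{J}\right) = 2 + J - 4 \sqrt{J}$)
$\frac{3124 + K{\left(-3 \right)} \left(r{\left(-5,-2 \right)} - 11\right)}{1609 + 2745} = \frac{3124 + \left(2 - 3 - 4 \sqrt{-3}\right) \left(1 - 11\right)}{1609 + 2745} = \frac{3124 + \left(2 - 3 - 4 i \sqrt{3}\right) \left(-10\right)}{4354} = \left(3124 + \left(2 - 3 - 4 i \sqrt{3}\right) \left(-10\right)\right) \frac{1}{4354} = \left(3124 + \left(-1 - 4 i \sqrt{3}\right) \left(-10\right)\right) \frac{1}{4354} = \left(3124 + \left(10 + 40 i \sqrt{3}\right)\right) \frac{1}{4354} = \left(3134 + 40 i \sqrt{3}\right) \frac{1}{4354} = \frac{1567}{2177} + \frac{20 i \sqrt{3}}{2177}$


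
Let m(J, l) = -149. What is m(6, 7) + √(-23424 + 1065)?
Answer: -149 + I*√22359 ≈ -149.0 + 149.53*I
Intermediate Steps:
m(6, 7) + √(-23424 + 1065) = -149 + √(-23424 + 1065) = -149 + √(-22359) = -149 + I*√22359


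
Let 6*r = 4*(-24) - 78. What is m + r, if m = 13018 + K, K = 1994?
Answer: 14983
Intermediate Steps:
r = -29 (r = (4*(-24) - 78)/6 = (-96 - 78)/6 = (1/6)*(-174) = -29)
m = 15012 (m = 13018 + 1994 = 15012)
m + r = 15012 - 29 = 14983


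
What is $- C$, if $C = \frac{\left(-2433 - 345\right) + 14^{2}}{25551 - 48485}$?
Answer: $- \frac{1291}{11467} \approx -0.11258$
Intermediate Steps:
$C = \frac{1291}{11467}$ ($C = \frac{-2778 + 196}{-22934} = \left(-2582\right) \left(- \frac{1}{22934}\right) = \frac{1291}{11467} \approx 0.11258$)
$- C = \left(-1\right) \frac{1291}{11467} = - \frac{1291}{11467}$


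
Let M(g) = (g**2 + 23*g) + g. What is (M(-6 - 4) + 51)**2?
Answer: 7921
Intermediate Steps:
M(g) = g**2 + 24*g
(M(-6 - 4) + 51)**2 = ((-6 - 4)*(24 + (-6 - 4)) + 51)**2 = (-10*(24 - 10) + 51)**2 = (-10*14 + 51)**2 = (-140 + 51)**2 = (-89)**2 = 7921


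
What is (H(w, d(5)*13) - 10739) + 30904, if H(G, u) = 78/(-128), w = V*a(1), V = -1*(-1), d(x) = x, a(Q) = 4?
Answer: 1290521/64 ≈ 20164.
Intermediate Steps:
V = 1
w = 4 (w = 1*4 = 4)
H(G, u) = -39/64 (H(G, u) = 78*(-1/128) = -39/64)
(H(w, d(5)*13) - 10739) + 30904 = (-39/64 - 10739) + 30904 = -687335/64 + 30904 = 1290521/64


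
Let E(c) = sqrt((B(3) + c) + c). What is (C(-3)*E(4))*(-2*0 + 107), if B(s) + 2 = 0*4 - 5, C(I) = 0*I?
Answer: 0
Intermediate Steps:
C(I) = 0
B(s) = -7 (B(s) = -2 + (0*4 - 5) = -2 + (0 - 5) = -2 - 5 = -7)
E(c) = sqrt(-7 + 2*c) (E(c) = sqrt((-7 + c) + c) = sqrt(-7 + 2*c))
(C(-3)*E(4))*(-2*0 + 107) = (0*sqrt(-7 + 2*4))*(-2*0 + 107) = (0*sqrt(-7 + 8))*(0 + 107) = (0*sqrt(1))*107 = (0*1)*107 = 0*107 = 0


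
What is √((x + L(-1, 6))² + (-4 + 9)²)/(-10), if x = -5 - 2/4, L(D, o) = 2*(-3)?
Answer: -√629/20 ≈ -1.2540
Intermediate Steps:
L(D, o) = -6
x = -11/2 (x = -5 - 2/4 = -5 - 1*½ = -5 - ½ = -11/2 ≈ -5.5000)
√((x + L(-1, 6))² + (-4 + 9)²)/(-10) = √((-11/2 - 6)² + (-4 + 9)²)/(-10) = -√((-23/2)² + 5²)/10 = -√(529/4 + 25)/10 = -√629/20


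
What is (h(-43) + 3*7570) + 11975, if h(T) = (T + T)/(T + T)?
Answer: 34686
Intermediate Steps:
h(T) = 1 (h(T) = (2*T)/((2*T)) = (2*T)*(1/(2*T)) = 1)
(h(-43) + 3*7570) + 11975 = (1 + 3*7570) + 11975 = (1 + 22710) + 11975 = 22711 + 11975 = 34686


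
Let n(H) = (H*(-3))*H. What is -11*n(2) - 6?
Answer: 126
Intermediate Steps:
n(H) = -3*H² (n(H) = (-3*H)*H = -3*H²)
-11*n(2) - 6 = -(-33)*2² - 6 = -(-33)*4 - 6 = -11*(-12) - 6 = 132 - 6 = 126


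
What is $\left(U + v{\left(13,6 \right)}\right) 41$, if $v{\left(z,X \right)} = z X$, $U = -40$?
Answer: $1558$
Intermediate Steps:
$v{\left(z,X \right)} = X z$
$\left(U + v{\left(13,6 \right)}\right) 41 = \left(-40 + 6 \cdot 13\right) 41 = \left(-40 + 78\right) 41 = 38 \cdot 41 = 1558$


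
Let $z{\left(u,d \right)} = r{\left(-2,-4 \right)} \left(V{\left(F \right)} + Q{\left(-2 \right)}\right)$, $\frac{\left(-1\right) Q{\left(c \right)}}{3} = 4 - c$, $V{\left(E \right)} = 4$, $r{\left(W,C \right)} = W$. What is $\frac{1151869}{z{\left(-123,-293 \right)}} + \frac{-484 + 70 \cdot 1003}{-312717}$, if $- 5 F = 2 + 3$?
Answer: $\frac{120069021915}{2918692} \approx 41138.0$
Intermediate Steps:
$F = -1$ ($F = - \frac{2 + 3}{5} = \left(- \frac{1}{5}\right) 5 = -1$)
$Q{\left(c \right)} = -12 + 3 c$ ($Q{\left(c \right)} = - 3 \left(4 - c\right) = -12 + 3 c$)
$z{\left(u,d \right)} = 28$ ($z{\left(u,d \right)} = - 2 \left(4 + \left(-12 + 3 \left(-2\right)\right)\right) = - 2 \left(4 - 18\right) = \left(-2\right) \left(-14\right) = 28$)
$\frac{1151869}{z{\left(-123,-293 \right)}} + \frac{-484 + 70 \cdot 1003}{-312717} = \frac{1151869}{28} + \frac{-484 + 70 \cdot 1003}{-312717} = 1151869 \cdot \frac{1}{28} + \left(-484 + 70210\right) \left(- \frac{1}{312717}\right) = \frac{1151869}{28} + 69726 \left(- \frac{1}{312717}\right) = \frac{1151869}{28} - \frac{23242}{104239} = \frac{120069021915}{2918692}$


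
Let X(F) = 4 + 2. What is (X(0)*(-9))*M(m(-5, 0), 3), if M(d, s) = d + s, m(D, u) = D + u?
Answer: 108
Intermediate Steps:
X(F) = 6
(X(0)*(-9))*M(m(-5, 0), 3) = (6*(-9))*((-5 + 0) + 3) = -54*(-5 + 3) = -54*(-2) = 108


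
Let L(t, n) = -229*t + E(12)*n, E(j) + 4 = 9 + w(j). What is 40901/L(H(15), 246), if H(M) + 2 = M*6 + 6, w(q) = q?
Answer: -40901/17344 ≈ -2.3582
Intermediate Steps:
E(j) = 5 + j (E(j) = -4 + (9 + j) = 5 + j)
H(M) = 4 + 6*M (H(M) = -2 + (M*6 + 6) = -2 + (6*M + 6) = -2 + (6 + 6*M) = 4 + 6*M)
L(t, n) = -229*t + 17*n (L(t, n) = -229*t + (5 + 12)*n = -229*t + 17*n)
40901/L(H(15), 246) = 40901/(-229*(4 + 6*15) + 17*246) = 40901/(-229*(4 + 90) + 4182) = 40901/(-229*94 + 4182) = 40901/(-21526 + 4182) = 40901/(-17344) = 40901*(-1/17344) = -40901/17344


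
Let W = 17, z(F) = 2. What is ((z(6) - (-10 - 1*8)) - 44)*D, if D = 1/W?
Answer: -24/17 ≈ -1.4118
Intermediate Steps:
D = 1/17 ≈ 0.058824
((z(6) - (-10 - 1*8)) - 44)*D = ((2 - (-10 - 1*8)) - 44)*(1/17) = ((2 - (-10 - 8)) - 44)*(1/17) = ((2 - 1*(-18)) - 44)*(1/17) = ((2 + 18) - 44)*(1/17) = (20 - 44)*(1/17) = -24*1/17 = -24/17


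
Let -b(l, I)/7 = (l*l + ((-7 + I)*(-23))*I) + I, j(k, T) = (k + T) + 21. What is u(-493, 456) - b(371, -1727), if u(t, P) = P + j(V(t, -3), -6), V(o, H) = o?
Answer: -481182122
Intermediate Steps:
j(k, T) = 21 + T + k (j(k, T) = (T + k) + 21 = 21 + T + k)
b(l, I) = -7*I - 7*l² - 7*I*(161 - 23*I) (b(l, I) = -7*((l*l + ((-7 + I)*(-23))*I) + I) = -7*((l² + (161 - 23*I)*I) + I) = -7*((l² + I*(161 - 23*I)) + I) = -7*(I + l² + I*(161 - 23*I)) = -7*I - 7*l² - 7*I*(161 - 23*I))
u(t, P) = 15 + P + t (u(t, P) = P + (21 - 6 + t) = P + (15 + t) = 15 + P + t)
u(-493, 456) - b(371, -1727) = (15 + 456 - 493) - (-1134*(-1727) - 7*371² + 161*(-1727)²) = -22 - (1958418 - 7*137641 + 161*2982529) = -22 - (1958418 - 963487 + 480187169) = -22 - 1*481182100 = -22 - 481182100 = -481182122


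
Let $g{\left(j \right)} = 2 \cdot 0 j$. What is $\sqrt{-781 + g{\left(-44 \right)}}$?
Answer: $i \sqrt{781} \approx 27.946 i$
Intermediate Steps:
$g{\left(j \right)} = 0$ ($g{\left(j \right)} = 0 j = 0$)
$\sqrt{-781 + g{\left(-44 \right)}} = \sqrt{-781 + 0} = \sqrt{-781} = i \sqrt{781}$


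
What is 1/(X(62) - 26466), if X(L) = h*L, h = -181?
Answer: -1/37688 ≈ -2.6534e-5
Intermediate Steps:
X(L) = -181*L
1/(X(62) - 26466) = 1/(-181*62 - 26466) = 1/(-11222 - 26466) = 1/(-37688) = -1/37688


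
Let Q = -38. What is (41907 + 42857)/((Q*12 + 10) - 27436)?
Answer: -42382/13941 ≈ -3.0401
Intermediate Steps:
(41907 + 42857)/((Q*12 + 10) - 27436) = (41907 + 42857)/((-38*12 + 10) - 27436) = 84764/((-456 + 10) - 27436) = 84764/(-446 - 27436) = 84764/(-27882) = 84764*(-1/27882) = -42382/13941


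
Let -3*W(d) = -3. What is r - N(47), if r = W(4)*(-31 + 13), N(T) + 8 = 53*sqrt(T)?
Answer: -10 - 53*sqrt(47) ≈ -373.35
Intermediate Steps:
N(T) = -8 + 53*sqrt(T)
W(d) = 1 (W(d) = -1/3*(-3) = 1)
r = -18 (r = 1*(-31 + 13) = 1*(-18) = -18)
r - N(47) = -18 - (-8 + 53*sqrt(47)) = -18 + (8 - 53*sqrt(47)) = -10 - 53*sqrt(47)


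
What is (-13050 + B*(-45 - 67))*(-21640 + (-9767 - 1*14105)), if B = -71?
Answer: 232020176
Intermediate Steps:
(-13050 + B*(-45 - 67))*(-21640 + (-9767 - 1*14105)) = (-13050 - 71*(-45 - 67))*(-21640 + (-9767 - 1*14105)) = (-13050 - 71*(-112))*(-21640 + (-9767 - 14105)) = (-13050 + 7952)*(-21640 - 23872) = -5098*(-45512) = 232020176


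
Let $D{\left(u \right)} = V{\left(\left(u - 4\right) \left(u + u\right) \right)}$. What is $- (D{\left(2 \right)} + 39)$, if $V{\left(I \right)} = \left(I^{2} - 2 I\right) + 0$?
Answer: $-119$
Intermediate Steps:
$V{\left(I \right)} = I^{2} - 2 I$
$D{\left(u \right)} = 2 u \left(-4 + u\right) \left(-2 + 2 u \left(-4 + u\right)\right)$ ($D{\left(u \right)} = \left(u - 4\right) \left(u + u\right) \left(-2 + \left(u - 4\right) \left(u + u\right)\right) = \left(-4 + u\right) 2 u \left(-2 + \left(-4 + u\right) 2 u\right) = 2 u \left(-4 + u\right) \left(-2 + 2 u \left(-4 + u\right)\right)$)
$- (D{\left(2 \right)} + 39) = - (4 \cdot 2 \left(-1 + 2 \left(-4 + 2\right)\right) \left(-4 + 2\right) + 39) = - (4 \cdot 2 \left(-1 + 2 \left(-2\right)\right) \left(-2\right) + 39) = - (4 \cdot 2 \left(-1 - 4\right) \left(-2\right) + 39) = - (4 \cdot 2 \left(-5\right) \left(-2\right) + 39) = - (80 + 39) = \left(-1\right) 119 = -119$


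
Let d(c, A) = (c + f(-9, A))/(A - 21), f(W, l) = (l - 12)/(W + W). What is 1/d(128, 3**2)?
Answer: -72/769 ≈ -0.093628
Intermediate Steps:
f(W, l) = (-12 + l)/(2*W) (f(W, l) = (-12 + l)/((2*W)) = (-12 + l)*(1/(2*W)) = (-12 + l)/(2*W))
d(c, A) = (2/3 + c - A/18)/(-21 + A) (d(c, A) = (c + (1/2)*(-12 + A)/(-9))/(A - 21) = (c + (1/2)*(-1/9)*(-12 + A))/(-21 + A) = (c + (2/3 - A/18))/(-21 + A) = (2/3 + c - A/18)/(-21 + A))
1/d(128, 3**2) = 1/((12 - 1*3**2 + 18*128)/(18*(-21 + 3**2))) = 1/((12 - 1*9 + 2304)/(18*(-21 + 9))) = 1/((1/18)*(12 - 9 + 2304)/(-12)) = 1/((1/18)*(-1/12)*2307) = 1/(-769/72) = -72/769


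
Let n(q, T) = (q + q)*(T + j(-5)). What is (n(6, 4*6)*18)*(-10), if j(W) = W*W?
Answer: -105840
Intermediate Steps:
j(W) = W²
n(q, T) = 2*q*(25 + T) (n(q, T) = (q + q)*(T + (-5)²) = (2*q)*(T + 25) = (2*q)*(25 + T) = 2*q*(25 + T))
(n(6, 4*6)*18)*(-10) = ((2*6*(25 + 4*6))*18)*(-10) = ((2*6*(25 + 24))*18)*(-10) = ((2*6*49)*18)*(-10) = (588*18)*(-10) = 10584*(-10) = -105840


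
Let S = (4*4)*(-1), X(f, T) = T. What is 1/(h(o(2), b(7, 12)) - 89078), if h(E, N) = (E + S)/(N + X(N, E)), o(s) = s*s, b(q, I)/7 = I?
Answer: -22/1959719 ≈ -1.1226e-5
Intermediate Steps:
b(q, I) = 7*I
S = -16 (S = 16*(-1) = -16)
o(s) = s²
h(E, N) = (-16 + E)/(E + N) (h(E, N) = (E - 16)/(N + E) = (-16 + E)/(E + N))
1/(h(o(2), b(7, 12)) - 89078) = 1/((-16 + 2²)/(2² + 7*12) - 89078) = 1/((-16 + 4)/(4 + 84) - 89078) = 1/(-12/88 - 89078) = 1/((1/88)*(-12) - 89078) = 1/(-3/22 - 89078) = 1/(-1959719/22) = -22/1959719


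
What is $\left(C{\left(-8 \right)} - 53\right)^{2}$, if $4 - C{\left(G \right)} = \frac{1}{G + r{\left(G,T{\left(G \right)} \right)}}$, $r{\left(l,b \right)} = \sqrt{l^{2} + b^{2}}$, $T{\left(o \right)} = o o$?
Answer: $\frac{314728993}{131072} + \frac{25089 \sqrt{65}}{131072} \approx 2402.7$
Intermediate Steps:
$T{\left(o \right)} = o^{2}$
$r{\left(l,b \right)} = \sqrt{b^{2} + l^{2}}$
$C{\left(G \right)} = 4 - \frac{1}{G + \sqrt{G^{2} + G^{4}}}$ ($C{\left(G \right)} = 4 - \frac{1}{G + \sqrt{\left(G^{2}\right)^{2} + G^{2}}} = 4 - \frac{1}{G + \sqrt{G^{4} + G^{2}}} = 4 - \frac{1}{G + \sqrt{G^{2} + G^{4}}}$)
$\left(C{\left(-8 \right)} - 53\right)^{2} = \left(\frac{-1 + 4 \left(-8\right) + 4 \sqrt{\left(-8\right)^{2} + \left(-8\right)^{4}}}{-8 + \sqrt{\left(-8\right)^{2} + \left(-8\right)^{4}}} - 53\right)^{2} = \left(\frac{-1 - 32 + 4 \sqrt{64 + 4096}}{-8 + \sqrt{64 + 4096}} - 53\right)^{2} = \left(\frac{-1 - 32 + 4 \sqrt{4160}}{-8 + \sqrt{4160}} - 53\right)^{2} = \left(\frac{-1 - 32 + 4 \cdot 8 \sqrt{65}}{-8 + 8 \sqrt{65}} - 53\right)^{2} = \left(\frac{-1 - 32 + 32 \sqrt{65}}{-8 + 8 \sqrt{65}} - 53\right)^{2} = \left(\frac{-33 + 32 \sqrt{65}}{-8 + 8 \sqrt{65}} - 53\right)^{2} = \left(-53 + \frac{-33 + 32 \sqrt{65}}{-8 + 8 \sqrt{65}}\right)^{2}$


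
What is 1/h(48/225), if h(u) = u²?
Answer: 5625/256 ≈ 21.973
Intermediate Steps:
1/h(48/225) = 1/((48/225)²) = 1/((48*(1/225))²) = 1/((16/75)²) = 1/(256/5625) = 5625/256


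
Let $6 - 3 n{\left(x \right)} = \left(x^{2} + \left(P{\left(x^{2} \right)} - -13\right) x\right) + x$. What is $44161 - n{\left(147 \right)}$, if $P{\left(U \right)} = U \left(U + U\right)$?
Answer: $45761042386$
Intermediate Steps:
$P{\left(U \right)} = 2 U^{2}$ ($P{\left(U \right)} = U 2 U = 2 U^{2}$)
$n{\left(x \right)} = 2 - \frac{x}{3} - \frac{x^{2}}{3} - \frac{x \left(13 + 2 x^{4}\right)}{3}$ ($n{\left(x \right)} = 2 - \frac{\left(x^{2} + \left(2 \left(x^{2}\right)^{2} - -13\right) x\right) + x}{3} = 2 - \frac{\left(x^{2} + \left(2 x^{4} + 13\right) x\right) + x}{3} = 2 - \frac{\left(x^{2} + \left(13 + 2 x^{4}\right) x\right) + x}{3} = 2 - \frac{\left(x^{2} + x \left(13 + 2 x^{4}\right)\right) + x}{3} = 2 - \frac{x + x^{2} + x \left(13 + 2 x^{4}\right)}{3} = 2 - \left(\frac{x}{3} + \frac{x^{2}}{3} + \frac{x \left(13 + 2 x^{4}\right)}{3}\right) = 2 - \frac{x}{3} - \frac{x^{2}}{3} - \frac{x \left(13 + 2 x^{4}\right)}{3}$)
$44161 - n{\left(147 \right)} = 44161 - \left(2 - 686 - \frac{2 \cdot 147^{5}}{3} - \frac{147^{2}}{3}\right) = 44161 - \left(2 - 686 - 45760990338 - 7203\right) = 44161 - -45760998225 = 44161 + 45760998225 = 45761042386$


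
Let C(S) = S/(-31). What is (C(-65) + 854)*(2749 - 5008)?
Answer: -59951601/31 ≈ -1.9339e+6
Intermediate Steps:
C(S) = -S/31 (C(S) = S*(-1/31) = -S/31)
(C(-65) + 854)*(2749 - 5008) = (-1/31*(-65) + 854)*(2749 - 5008) = (65/31 + 854)*(-2259) = (26539/31)*(-2259) = -59951601/31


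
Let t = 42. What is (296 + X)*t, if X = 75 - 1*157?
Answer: 8988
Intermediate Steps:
X = -82 (X = 75 - 157 = -82)
(296 + X)*t = (296 - 82)*42 = 214*42 = 8988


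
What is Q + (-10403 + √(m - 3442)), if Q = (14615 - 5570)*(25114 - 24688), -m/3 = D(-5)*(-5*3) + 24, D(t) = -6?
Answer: 3842767 + 2*I*√946 ≈ 3.8428e+6 + 61.514*I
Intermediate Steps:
m = -342 (m = -3*(-(-30)*3 + 24) = -3*(-6*(-15) + 24) = -3*(90 + 24) = -3*114 = -342)
Q = 3853170 (Q = 9045*426 = 3853170)
Q + (-10403 + √(m - 3442)) = 3853170 + (-10403 + √(-342 - 3442)) = 3853170 + (-10403 + √(-3784)) = 3853170 + (-10403 + 2*I*√946) = 3842767 + 2*I*√946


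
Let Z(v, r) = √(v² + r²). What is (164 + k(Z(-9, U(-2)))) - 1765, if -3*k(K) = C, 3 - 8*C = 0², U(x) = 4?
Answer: -12809/8 ≈ -1601.1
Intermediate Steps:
Z(v, r) = √(r² + v²)
C = 3/8 (C = 3/8 - ⅛*0² = 3/8 - ⅛*0 = 3/8 + 0 = 3/8 ≈ 0.37500)
k(K) = -⅛ (k(K) = -⅓*3/8 = -⅛)
(164 + k(Z(-9, U(-2)))) - 1765 = (164 - ⅛) - 1765 = 1311/8 - 1765 = -12809/8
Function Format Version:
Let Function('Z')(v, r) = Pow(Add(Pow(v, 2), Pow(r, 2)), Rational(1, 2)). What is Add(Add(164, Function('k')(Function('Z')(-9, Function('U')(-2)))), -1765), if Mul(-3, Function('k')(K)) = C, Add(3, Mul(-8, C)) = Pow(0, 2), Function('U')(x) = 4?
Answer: Rational(-12809, 8) ≈ -1601.1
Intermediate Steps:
Function('Z')(v, r) = Pow(Add(Pow(r, 2), Pow(v, 2)), Rational(1, 2))
C = Rational(3, 8) (C = Add(Rational(3, 8), Mul(Rational(-1, 8), Pow(0, 2))) = Add(Rational(3, 8), Mul(Rational(-1, 8), 0)) = Add(Rational(3, 8), 0) = Rational(3, 8) ≈ 0.37500)
Function('k')(K) = Rational(-1, 8) (Function('k')(K) = Mul(Rational(-1, 3), Rational(3, 8)) = Rational(-1, 8))
Add(Add(164, Function('k')(Function('Z')(-9, Function('U')(-2)))), -1765) = Add(Add(164, Rational(-1, 8)), -1765) = Add(Rational(1311, 8), -1765) = Rational(-12809, 8)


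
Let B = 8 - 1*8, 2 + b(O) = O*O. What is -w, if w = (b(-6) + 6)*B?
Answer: 0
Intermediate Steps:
b(O) = -2 + O² (b(O) = -2 + O*O = -2 + O²)
B = 0 (B = 8 - 8 = 0)
w = 0 (w = ((-2 + (-6)²) + 6)*0 = ((-2 + 36) + 6)*0 = (34 + 6)*0 = 40*0 = 0)
-w = -1*0 = 0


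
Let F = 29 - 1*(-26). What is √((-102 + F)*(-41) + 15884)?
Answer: 3*√1979 ≈ 133.46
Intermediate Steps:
F = 55 (F = 29 + 26 = 55)
√((-102 + F)*(-41) + 15884) = √((-102 + 55)*(-41) + 15884) = √(-47*(-41) + 15884) = √(1927 + 15884) = √17811 = 3*√1979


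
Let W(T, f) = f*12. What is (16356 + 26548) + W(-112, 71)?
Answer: 43756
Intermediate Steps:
W(T, f) = 12*f
(16356 + 26548) + W(-112, 71) = (16356 + 26548) + 12*71 = 42904 + 852 = 43756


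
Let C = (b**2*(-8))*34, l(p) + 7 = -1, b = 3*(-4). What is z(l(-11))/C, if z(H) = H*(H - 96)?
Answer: -13/612 ≈ -0.021242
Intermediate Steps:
b = -12
l(p) = -8 (l(p) = -7 - 1 = -8)
z(H) = H*(-96 + H)
C = -39168 (C = ((-12)**2*(-8))*34 = (144*(-8))*34 = -1152*34 = -39168)
z(l(-11))/C = -8*(-96 - 8)/(-39168) = -8*(-104)*(-1/39168) = 832*(-1/39168) = -13/612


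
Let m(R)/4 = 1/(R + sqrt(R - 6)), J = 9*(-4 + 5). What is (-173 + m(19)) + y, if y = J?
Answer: -14249/87 - sqrt(13)/87 ≈ -163.82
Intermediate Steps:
J = 9 (J = 9*1 = 9)
y = 9
m(R) = 4/(R + sqrt(-6 + R)) (m(R) = 4/(R + sqrt(R - 6)) = 4/(R + sqrt(-6 + R)))
(-173 + m(19)) + y = (-173 + 4/(19 + sqrt(-6 + 19))) + 9 = (-173 + 4/(19 + sqrt(13))) + 9 = -164 + 4/(19 + sqrt(13))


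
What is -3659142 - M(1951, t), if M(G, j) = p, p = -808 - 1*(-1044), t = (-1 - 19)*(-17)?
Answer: -3659378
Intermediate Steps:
t = 340 (t = -20*(-17) = 340)
p = 236 (p = -808 + 1044 = 236)
M(G, j) = 236
-3659142 - M(1951, t) = -3659142 - 1*236 = -3659142 - 236 = -3659378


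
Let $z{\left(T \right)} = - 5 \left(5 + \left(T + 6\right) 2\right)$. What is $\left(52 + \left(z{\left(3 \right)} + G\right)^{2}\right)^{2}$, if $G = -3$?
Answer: $195328576$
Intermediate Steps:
$z{\left(T \right)} = -85 - 10 T$ ($z{\left(T \right)} = - 5 \left(5 + \left(6 + T\right) 2\right) = - 5 \left(5 + \left(12 + 2 T\right)\right) = - 5 \left(17 + 2 T\right) = -85 - 10 T$)
$\left(52 + \left(z{\left(3 \right)} + G\right)^{2}\right)^{2} = \left(52 + \left(\left(-85 - 30\right) - 3\right)^{2}\right)^{2} = \left(52 + \left(-115 - 3\right)^{2}\right)^{2} = \left(52 + \left(-118\right)^{2}\right)^{2} = \left(52 + 13924\right)^{2} = 13976^{2} = 195328576$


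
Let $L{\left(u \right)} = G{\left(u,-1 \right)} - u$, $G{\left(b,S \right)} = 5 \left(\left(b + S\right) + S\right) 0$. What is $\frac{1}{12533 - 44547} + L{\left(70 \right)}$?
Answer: $- \frac{2240981}{32014} \approx -70.0$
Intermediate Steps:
$G{\left(b,S \right)} = 0$ ($G{\left(b,S \right)} = 5 \left(\left(S + b\right) + S\right) 0 = 5 \left(b + 2 S\right) 0 = \left(5 b + 10 S\right) 0 = 0$)
$L{\left(u \right)} = - u$ ($L{\left(u \right)} = 0 - u = - u$)
$\frac{1}{12533 - 44547} + L{\left(70 \right)} = \frac{1}{12533 - 44547} - 70 = \frac{1}{-32014} - 70 = - \frac{1}{32014} - 70 = - \frac{2240981}{32014}$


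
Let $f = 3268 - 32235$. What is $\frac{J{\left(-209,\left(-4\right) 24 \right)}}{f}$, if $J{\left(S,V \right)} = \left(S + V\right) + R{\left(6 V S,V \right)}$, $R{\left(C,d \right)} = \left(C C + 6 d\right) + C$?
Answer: $- \frac{14492426959}{28967} \approx -5.0031 \cdot 10^{5}$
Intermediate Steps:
$R{\left(C,d \right)} = C + C^{2} + 6 d$ ($R{\left(C,d \right)} = \left(C^{2} + 6 d\right) + C = C + C^{2} + 6 d$)
$J{\left(S,V \right)} = S + 7 V + 6 S V + 36 S^{2} V^{2}$ ($J{\left(S,V \right)} = \left(S + V\right) + \left(6 V S + \left(6 V S\right)^{2} + 6 V\right) = \left(S + V\right) + \left(6 S V + \left(6 S V\right)^{2} + 6 V\right) = \left(S + V\right) + \left(6 S V + 36 S^{2} V^{2} + 6 V\right) = \left(S + V\right) + \left(6 V + 6 S V + 36 S^{2} V^{2}\right) = S + 7 V + 6 S V + 36 S^{2} V^{2}$)
$f = -28967$ ($f = 3268 - 32235 = -28967$)
$\frac{J{\left(-209,\left(-4\right) 24 \right)}}{f} = \frac{-209 + 7 \left(\left(-4\right) 24\right) + 6 \left(-209\right) \left(\left(-4\right) 24\right) + 36 \left(-209\right)^{2} \left(\left(-4\right) 24\right)^{2}}{-28967} = \left(-209 + 7 \left(-96\right) + 6 \left(-209\right) \left(-96\right) + 36 \cdot 43681 \left(-96\right)^{2}\right) \left(- \frac{1}{28967}\right) = \left(-209 - 672 + 120384 + 36 \cdot 43681 \cdot 9216\right) \left(- \frac{1}{28967}\right) = \left(-209 - 672 + 120384 + 14492307456\right) \left(- \frac{1}{28967}\right) = 14492426959 \left(- \frac{1}{28967}\right) = - \frac{14492426959}{28967}$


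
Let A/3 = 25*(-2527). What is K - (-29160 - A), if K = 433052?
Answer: 272687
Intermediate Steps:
A = -189525 (A = 3*(25*(-2527)) = 3*(-63175) = -189525)
K - (-29160 - A) = 433052 - (-29160 - 1*(-189525)) = 433052 - (-29160 + 189525) = 433052 - 1*160365 = 433052 - 160365 = 272687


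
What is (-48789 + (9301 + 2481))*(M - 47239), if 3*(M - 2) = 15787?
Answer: 4660069468/3 ≈ 1.5534e+9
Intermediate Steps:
M = 15793/3 (M = 2 + (⅓)*15787 = 2 + 15787/3 = 15793/3 ≈ 5264.3)
(-48789 + (9301 + 2481))*(M - 47239) = (-48789 + (9301 + 2481))*(15793/3 - 47239) = (-48789 + 11782)*(-125924/3) = -37007*(-125924/3) = 4660069468/3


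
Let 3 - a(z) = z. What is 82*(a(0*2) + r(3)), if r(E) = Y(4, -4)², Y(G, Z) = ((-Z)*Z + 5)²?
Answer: 1200808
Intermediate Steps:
a(z) = 3 - z
Y(G, Z) = (5 - Z²)² (Y(G, Z) = (-Z² + 5)² = (5 - Z²)²)
r(E) = 14641 (r(E) = ((-5 + (-4)²)²)² = ((-5 + 16)²)² = (11²)² = 121² = 14641)
82*(a(0*2) + r(3)) = 82*((3 - 0*2) + 14641) = 82*((3 - 1*0) + 14641) = 82*((3 + 0) + 14641) = 82*(3 + 14641) = 82*14644 = 1200808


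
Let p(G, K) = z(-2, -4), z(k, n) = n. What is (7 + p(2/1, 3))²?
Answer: 9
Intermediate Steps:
p(G, K) = -4
(7 + p(2/1, 3))² = (7 - 4)² = 3² = 9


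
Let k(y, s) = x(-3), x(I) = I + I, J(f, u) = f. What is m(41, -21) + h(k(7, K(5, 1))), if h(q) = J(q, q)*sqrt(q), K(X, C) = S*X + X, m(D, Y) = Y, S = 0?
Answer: -21 - 6*I*sqrt(6) ≈ -21.0 - 14.697*I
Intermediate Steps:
K(X, C) = X (K(X, C) = 0*X + X = 0 + X = X)
x(I) = 2*I
k(y, s) = -6 (k(y, s) = 2*(-3) = -6)
h(q) = q**(3/2) (h(q) = q*sqrt(q) = q**(3/2))
m(41, -21) + h(k(7, K(5, 1))) = -21 + (-6)**(3/2) = -21 - 6*I*sqrt(6)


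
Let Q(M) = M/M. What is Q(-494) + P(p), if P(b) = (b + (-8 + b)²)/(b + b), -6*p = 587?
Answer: -392659/7044 ≈ -55.744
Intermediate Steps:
p = -587/6 (p = -⅙*587 = -587/6 ≈ -97.833)
Q(M) = 1
P(b) = (b + (-8 + b)²)/(2*b) (P(b) = (b + (-8 + b)²)/((2*b)) = (b + (-8 + b)²)*(1/(2*b)) = (b + (-8 + b)²)/(2*b))
Q(-494) + P(p) = 1 + (-587/6 + (-8 - 587/6)²)/(2*(-587/6)) = 1 + (½)*(-6/587)*(-587/6 + (-635/6)²) = 1 + (½)*(-6/587)*(-587/6 + 403225/36) = 1 + (½)*(-6/587)*(399703/36) = 1 - 399703/7044 = -392659/7044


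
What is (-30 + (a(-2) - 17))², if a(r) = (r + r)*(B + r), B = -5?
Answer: 361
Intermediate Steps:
a(r) = 2*r*(-5 + r) (a(r) = (r + r)*(-5 + r) = (2*r)*(-5 + r) = 2*r*(-5 + r))
(-30 + (a(-2) - 17))² = (-30 + (2*(-2)*(-5 - 2) - 17))² = (-30 + (2*(-2)*(-7) - 17))² = (-30 + (28 - 17))² = (-30 + 11)² = (-19)² = 361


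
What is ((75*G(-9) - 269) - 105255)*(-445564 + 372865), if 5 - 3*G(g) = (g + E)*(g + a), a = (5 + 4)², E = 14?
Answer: 8316692901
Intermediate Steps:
a = 81 (a = 9² = 81)
G(g) = 5/3 - (14 + g)*(81 + g)/3 (G(g) = 5/3 - (g + 14)*(g + 81)/3 = 5/3 - (14 + g)*(81 + g)/3)
((75*G(-9) - 269) - 105255)*(-445564 + 372865) = ((75*(-1129/3 - 95/3*(-9) - ⅓*(-9)²) - 269) - 105255)*(-445564 + 372865) = ((75*(-1129/3 + 285 - ⅓*81) - 269) - 105255)*(-72699) = ((75*(-1129/3 + 285 - 27) - 269) - 105255)*(-72699) = ((75*(-355/3) - 269) - 105255)*(-72699) = ((-8875 - 269) - 105255)*(-72699) = (-9144 - 105255)*(-72699) = -114399*(-72699) = 8316692901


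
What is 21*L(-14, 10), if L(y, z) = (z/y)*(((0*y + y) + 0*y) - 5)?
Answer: 285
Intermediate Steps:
L(y, z) = z*(-5 + y)/y (L(y, z) = (z/y)*(((0 + y) + 0) - 5) = (z/y)*((y + 0) - 5) = (z/y)*(y - 5) = (z/y)*(-5 + y) = z*(-5 + y)/y)
21*L(-14, 10) = 21*(10*(-5 - 14)/(-14)) = 21*(10*(-1/14)*(-19)) = 21*(95/7) = 285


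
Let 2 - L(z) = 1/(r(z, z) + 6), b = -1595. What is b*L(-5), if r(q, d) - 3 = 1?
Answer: -6061/2 ≈ -3030.5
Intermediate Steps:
r(q, d) = 4 (r(q, d) = 3 + 1 = 4)
L(z) = 19/10 (L(z) = 2 - 1/(4 + 6) = 2 - 1/10 = 2 - 1*⅒ = 2 - ⅒ = 19/10)
b*L(-5) = -1595*19/10 = -6061/2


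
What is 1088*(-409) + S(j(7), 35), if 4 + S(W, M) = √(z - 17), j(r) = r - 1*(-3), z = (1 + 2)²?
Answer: -444996 + 2*I*√2 ≈ -4.45e+5 + 2.8284*I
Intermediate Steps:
z = 9 (z = 3² = 9)
j(r) = 3 + r (j(r) = r + 3 = 3 + r)
S(W, M) = -4 + 2*I*√2 (S(W, M) = -4 + √(9 - 17) = -4 + √(-8) = -4 + 2*I*√2)
1088*(-409) + S(j(7), 35) = 1088*(-409) + (-4 + 2*I*√2) = -444992 + (-4 + 2*I*√2) = -444996 + 2*I*√2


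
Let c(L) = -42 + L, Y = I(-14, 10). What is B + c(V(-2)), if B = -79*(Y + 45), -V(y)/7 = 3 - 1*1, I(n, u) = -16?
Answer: -2347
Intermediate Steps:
Y = -16
V(y) = -14 (V(y) = -7*(3 - 1*1) = -7*(3 - 1) = -7*2 = -14)
B = -2291 (B = -79*(-16 + 45) = -79*29 = -2291)
B + c(V(-2)) = -2291 + (-42 - 14) = -2291 - 56 = -2347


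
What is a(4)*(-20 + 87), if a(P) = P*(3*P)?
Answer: 3216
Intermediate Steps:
a(P) = 3*P**2
a(4)*(-20 + 87) = (3*4**2)*(-20 + 87) = (3*16)*67 = 48*67 = 3216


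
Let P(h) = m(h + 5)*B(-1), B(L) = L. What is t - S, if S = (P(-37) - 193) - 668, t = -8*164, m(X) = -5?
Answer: -456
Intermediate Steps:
t = -1312
P(h) = 5 (P(h) = -5*(-1) = 5)
S = -856 (S = (5 - 193) - 668 = -188 - 668 = -856)
t - S = -1312 - 1*(-856) = -1312 + 856 = -456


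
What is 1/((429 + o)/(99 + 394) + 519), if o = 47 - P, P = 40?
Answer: 493/256303 ≈ 0.0019235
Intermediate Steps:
o = 7 (o = 47 - 1*40 = 47 - 40 = 7)
1/((429 + o)/(99 + 394) + 519) = 1/((429 + 7)/(99 + 394) + 519) = 1/(436/493 + 519) = 1/(256303/493) = 493/256303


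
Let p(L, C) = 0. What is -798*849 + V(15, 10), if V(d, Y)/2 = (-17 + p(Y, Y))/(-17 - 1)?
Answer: -6097501/9 ≈ -6.7750e+5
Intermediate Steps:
V(d, Y) = 17/9 (V(d, Y) = 2*((-17 + 0)/(-17 - 1)) = 2*(-17/(-18)) = 2*(-17*(-1/18)) = 2*(17/18) = 17/9)
-798*849 + V(15, 10) = -798*849 + 17/9 = -677502 + 17/9 = -6097501/9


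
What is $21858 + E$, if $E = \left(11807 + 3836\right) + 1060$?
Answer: $38561$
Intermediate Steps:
$E = 16703$ ($E = 15643 + 1060 = 16703$)
$21858 + E = 21858 + 16703 = 38561$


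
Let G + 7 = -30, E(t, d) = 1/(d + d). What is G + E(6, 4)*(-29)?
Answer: -325/8 ≈ -40.625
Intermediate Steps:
E(t, d) = 1/(2*d)
G = -37 (G = -7 - 30 = -37)
G + E(6, 4)*(-29) = -37 + ((½)/4)*(-29) = -37 + ((½)*(¼))*(-29) = -37 + (⅛)*(-29) = -37 - 29/8 = -325/8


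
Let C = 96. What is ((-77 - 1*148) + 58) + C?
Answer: -71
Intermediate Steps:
((-77 - 1*148) + 58) + C = ((-77 - 1*148) + 58) + 96 = ((-77 - 148) + 58) + 96 = (-225 + 58) + 96 = -167 + 96 = -71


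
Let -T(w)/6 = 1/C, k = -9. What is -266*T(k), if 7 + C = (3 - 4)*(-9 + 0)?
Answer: 798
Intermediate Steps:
C = 2 (C = -7 + (3 - 4)*(-9 + 0) = -7 - 1*(-9) = -7 + 9 = 2)
T(w) = -3 (T(w) = -6/2 = -6*1/2 = -3)
-266*T(k) = -266*(-3) = 798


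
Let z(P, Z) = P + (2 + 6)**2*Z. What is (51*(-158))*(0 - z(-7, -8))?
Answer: -4182102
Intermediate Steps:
z(P, Z) = P + 64*Z (z(P, Z) = P + 8**2*Z = P + 64*Z)
(51*(-158))*(0 - z(-7, -8)) = (51*(-158))*(0 - (-7 + 64*(-8))) = -8058*(0 - (-7 - 512)) = -8058*(0 - 1*(-519)) = -8058*(0 + 519) = -8058*519 = -4182102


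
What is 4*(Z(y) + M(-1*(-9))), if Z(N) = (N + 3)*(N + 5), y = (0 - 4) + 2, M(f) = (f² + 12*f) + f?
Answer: 804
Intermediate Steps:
M(f) = f² + 13*f
y = -2 (y = -4 + 2 = -2)
Z(N) = (3 + N)*(5 + N)
4*(Z(y) + M(-1*(-9))) = 4*((15 + (-2)² + 8*(-2)) + (-1*(-9))*(13 - 1*(-9))) = 4*((15 + 4 - 16) + 9*(13 + 9)) = 4*(3 + 9*22) = 4*(3 + 198) = 4*201 = 804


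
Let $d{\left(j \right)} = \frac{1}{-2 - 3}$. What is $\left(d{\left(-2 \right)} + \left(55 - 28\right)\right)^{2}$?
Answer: $\frac{17956}{25} \approx 718.24$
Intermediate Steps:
$d{\left(j \right)} = - \frac{1}{5}$ ($d{\left(j \right)} = \frac{1}{-5} = - \frac{1}{5}$)
$\left(d{\left(-2 \right)} + \left(55 - 28\right)\right)^{2} = \left(- \frac{1}{5} + \left(55 - 28\right)\right)^{2} = \left(- \frac{1}{5} + 27\right)^{2} = \left(\frac{134}{5}\right)^{2} = \frac{17956}{25}$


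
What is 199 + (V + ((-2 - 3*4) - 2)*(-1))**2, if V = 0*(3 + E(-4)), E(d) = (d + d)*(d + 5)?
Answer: 455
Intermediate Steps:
E(d) = 2*d*(5 + d) (E(d) = (2*d)*(5 + d) = 2*d*(5 + d))
V = 0 (V = 0*(3 + 2*(-4)*(5 - 4)) = 0*(3 + 2*(-4)*1) = 0*(3 - 8) = 0*(-5) = 0)
199 + (V + ((-2 - 3*4) - 2)*(-1))**2 = 199 + (0 + ((-2 - 3*4) - 2)*(-1))**2 = 199 + (0 + ((-2 - 12) - 2)*(-1))**2 = 199 + (0 + (-14 - 2)*(-1))**2 = 199 + (0 - 16*(-1))**2 = 199 + (0 + 16)**2 = 199 + 16**2 = 199 + 256 = 455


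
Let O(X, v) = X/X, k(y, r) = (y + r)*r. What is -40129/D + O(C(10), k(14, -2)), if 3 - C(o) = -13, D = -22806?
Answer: 62935/22806 ≈ 2.7596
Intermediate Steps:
C(o) = 16 (C(o) = 3 - 1*(-13) = 3 + 13 = 16)
k(y, r) = r*(r + y) (k(y, r) = (r + y)*r = r*(r + y))
O(X, v) = 1
-40129/D + O(C(10), k(14, -2)) = -40129/(-22806) + 1 = -40129*(-1/22806) + 1 = 40129/22806 + 1 = 62935/22806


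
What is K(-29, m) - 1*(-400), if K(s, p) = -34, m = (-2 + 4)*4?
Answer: 366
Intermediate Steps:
m = 8 (m = 2*4 = 8)
K(-29, m) - 1*(-400) = -34 - 1*(-400) = -34 + 400 = 366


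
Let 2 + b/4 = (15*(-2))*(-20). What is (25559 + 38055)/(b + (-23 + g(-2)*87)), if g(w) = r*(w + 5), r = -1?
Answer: 1871/62 ≈ 30.177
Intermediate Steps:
g(w) = -5 - w (g(w) = -(w + 5) = -(5 + w) = -5 - w)
b = 2392 (b = -8 + 4*((15*(-2))*(-20)) = -8 + 4*(-30*(-20)) = -8 + 4*600 = -8 + 2400 = 2392)
(25559 + 38055)/(b + (-23 + g(-2)*87)) = (25559 + 38055)/(2392 + (-23 + (-5 - 1*(-2))*87)) = 63614/(2392 + (-23 + (-5 + 2)*87)) = 63614/(2392 + (-23 - 3*87)) = 63614/(2392 + (-23 - 261)) = 63614/(2392 - 284) = 63614/2108 = 63614*(1/2108) = 1871/62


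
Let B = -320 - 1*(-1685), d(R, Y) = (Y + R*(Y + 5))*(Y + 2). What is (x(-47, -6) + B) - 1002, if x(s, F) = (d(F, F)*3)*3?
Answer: 363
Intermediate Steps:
d(R, Y) = (2 + Y)*(Y + R*(5 + Y)) (d(R, Y) = (Y + R*(5 + Y))*(2 + Y) = (2 + Y)*(Y + R*(5 + Y)))
B = 1365 (B = -320 + 1685 = 1365)
x(s, F) = 9*F³ + 72*F² + 108*F (x(s, F) = ((F² + 2*F + 10*F + F*F² + 7*F*F)*3)*3 = ((F² + 2*F + 10*F + F³ + 7*F²)*3)*3 = ((F³ + 8*F² + 12*F)*3)*3 = (3*F³ + 24*F² + 36*F)*3 = 9*F³ + 72*F² + 108*F)
(x(-47, -6) + B) - 1002 = (9*(-6)*(12 + (-6)² + 8*(-6)) + 1365) - 1002 = (9*(-6)*(12 + 36 - 48) + 1365) - 1002 = (9*(-6)*0 + 1365) - 1002 = (0 + 1365) - 1002 = 1365 - 1002 = 363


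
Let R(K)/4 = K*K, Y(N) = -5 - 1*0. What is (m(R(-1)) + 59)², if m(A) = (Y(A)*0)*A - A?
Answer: 3025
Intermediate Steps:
Y(N) = -5 (Y(N) = -5 + 0 = -5)
R(K) = 4*K² (R(K) = 4*(K*K) = 4*K²)
m(A) = -A (m(A) = (-5*0)*A - A = 0*A - A = 0 - A = -A)
(m(R(-1)) + 59)² = (-4*(-1)² + 59)² = (-4 + 59)² = 55² = 3025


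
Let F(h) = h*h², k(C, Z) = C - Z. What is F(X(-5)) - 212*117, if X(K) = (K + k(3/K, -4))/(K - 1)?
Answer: -83713436/3375 ≈ -24804.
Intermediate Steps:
X(K) = (4 + K + 3/K)/(-1 + K) (X(K) = (K + (3/K - 1*(-4)))/(K - 1) = (K + (3/K + 4))/(-1 + K) = (K + (4 + 3/K))/(-1 + K) = (4 + K + 3/K)/(-1 + K))
F(h) = h³
F(X(-5)) - 212*117 = ((3 - 5*(4 - 5))/((-5)*(-1 - 5)))³ - 212*117 = (-⅕*(3 - 5*(-1))/(-6))³ - 24804 = (-⅕*(-⅙)*(3 + 5))³ - 24804 = (-⅕*(-⅙)*8)³ - 24804 = (4/15)³ - 24804 = 64/3375 - 24804 = -83713436/3375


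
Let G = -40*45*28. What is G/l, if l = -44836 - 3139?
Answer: 2016/1919 ≈ 1.0505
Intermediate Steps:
l = -47975 (l = -44836 - 1*3139 = -44836 - 3139 = -47975)
G = -50400 (G = -1800*28 = -50400)
G/l = -50400/(-47975) = -50400*(-1/47975) = 2016/1919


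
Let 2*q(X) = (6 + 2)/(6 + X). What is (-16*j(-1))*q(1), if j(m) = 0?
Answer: 0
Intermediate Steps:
q(X) = 4/(6 + X) (q(X) = ((6 + 2)/(6 + X))/2 = (8/(6 + X))/2 = 4/(6 + X))
(-16*j(-1))*q(1) = (-16*0)*(4/(6 + 1)) = 0*(4/7) = 0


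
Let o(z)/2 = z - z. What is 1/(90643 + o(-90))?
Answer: 1/90643 ≈ 1.1032e-5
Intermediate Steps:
o(z) = 0 (o(z) = 2*(z - z) = 2*0 = 0)
1/(90643 + o(-90)) = 1/(90643 + 0) = 1/90643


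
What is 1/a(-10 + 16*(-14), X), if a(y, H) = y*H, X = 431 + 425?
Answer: -1/200304 ≈ -4.9924e-6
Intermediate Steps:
X = 856
a(y, H) = H*y
1/a(-10 + 16*(-14), X) = 1/(856*(-10 + 16*(-14))) = 1/(856*(-10 - 224)) = 1/(856*(-234)) = 1/(-200304) = -1/200304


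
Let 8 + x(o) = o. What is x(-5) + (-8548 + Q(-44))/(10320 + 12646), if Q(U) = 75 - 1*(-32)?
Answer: -306999/22966 ≈ -13.368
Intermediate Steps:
Q(U) = 107 (Q(U) = 75 + 32 = 107)
x(o) = -8 + o
x(-5) + (-8548 + Q(-44))/(10320 + 12646) = (-8 - 5) + (-8548 + 107)/(10320 + 12646) = -13 - 8441/22966 = -306999/22966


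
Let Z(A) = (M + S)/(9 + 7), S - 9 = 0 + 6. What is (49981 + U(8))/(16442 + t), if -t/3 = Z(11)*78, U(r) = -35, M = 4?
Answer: 399568/129313 ≈ 3.0899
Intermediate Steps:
S = 15 (S = 9 + (0 + 6) = 9 + 6 = 15)
Z(A) = 19/16 (Z(A) = (4 + 15)/(9 + 7) = 19/16)
t = -2223/8 (t = -57*78/16 = -3*741/8 = -2223/8 ≈ -277.88)
(49981 + U(8))/(16442 + t) = (49981 - 35)/(16442 - 2223/8) = 49946/(129313/8) = 49946*(8/129313) = 399568/129313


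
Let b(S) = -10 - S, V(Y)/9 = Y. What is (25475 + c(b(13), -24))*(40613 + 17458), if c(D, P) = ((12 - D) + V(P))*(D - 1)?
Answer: 1731619149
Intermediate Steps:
V(Y) = 9*Y
c(D, P) = (-1 + D)*(12 - D + 9*P) (c(D, P) = ((12 - D) + 9*P)*(D - 1) = (12 - D + 9*P)*(-1 + D) = (-1 + D)*(12 - D + 9*P))
(25475 + c(b(13), -24))*(40613 + 17458) = (25475 + (-12 - (-10 - 1*13)**2 - 9*(-24) + 13*(-10 - 1*13) + 9*(-10 - 1*13)*(-24)))*(40613 + 17458) = (25475 + (-12 - (-10 - 13)**2 + 216 + 13*(-10 - 13) + 9*(-10 - 13)*(-24)))*58071 = (25475 + (-12 - 1*(-23)**2 + 216 + 13*(-23) + 9*(-23)*(-24)))*58071 = (25475 + (-12 - 1*529 + 216 - 299 + 4968))*58071 = (25475 + (-12 - 529 + 216 - 299 + 4968))*58071 = (25475 + 4344)*58071 = 29819*58071 = 1731619149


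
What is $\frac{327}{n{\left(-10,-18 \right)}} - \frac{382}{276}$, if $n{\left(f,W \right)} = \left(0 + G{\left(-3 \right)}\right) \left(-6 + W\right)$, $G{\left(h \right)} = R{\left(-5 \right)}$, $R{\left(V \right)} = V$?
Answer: $\frac{3701}{2760} \approx 1.3409$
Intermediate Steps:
$G{\left(h \right)} = -5$
$n{\left(f,W \right)} = 30 - 5 W$ ($n{\left(f,W \right)} = \left(0 - 5\right) \left(-6 + W\right) = - 5 \left(-6 + W\right) = 30 - 5 W$)
$\frac{327}{n{\left(-10,-18 \right)}} - \frac{382}{276} = \frac{327}{30 - -90} - \frac{382}{276} = \frac{327}{30 + 90} - \frac{191}{138} = \frac{327}{120} - \frac{191}{138} = 327 \cdot \frac{1}{120} - \frac{191}{138} = \frac{109}{40} - \frac{191}{138} = \frac{3701}{2760}$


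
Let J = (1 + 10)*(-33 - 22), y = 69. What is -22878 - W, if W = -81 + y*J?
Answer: 18948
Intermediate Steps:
J = -605 (J = 11*(-55) = -605)
W = -41826 (W = -81 + 69*(-605) = -81 - 41745 = -41826)
-22878 - W = -22878 - 1*(-41826) = -22878 + 41826 = 18948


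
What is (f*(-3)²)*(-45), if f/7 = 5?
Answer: -14175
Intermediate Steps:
f = 35 (f = 7*5 = 35)
(f*(-3)²)*(-45) = (35*(-3)²)*(-45) = (35*9)*(-45) = 315*(-45) = -14175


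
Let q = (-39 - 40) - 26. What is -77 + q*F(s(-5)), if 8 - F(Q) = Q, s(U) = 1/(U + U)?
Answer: -1855/2 ≈ -927.50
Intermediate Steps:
s(U) = 1/(2*U)
F(Q) = 8 - Q
q = -105 (q = -79 - 26 = -105)
-77 + q*F(s(-5)) = -77 - 105*(8 - 1/(2*(-5))) = -77 - 105*(8 - (-1)/(2*5)) = -77 - 105*(8 - 1*(-⅒)) = -77 - 105*(8 + ⅒) = -77 - 105*81/10 = -77 - 1701/2 = -1855/2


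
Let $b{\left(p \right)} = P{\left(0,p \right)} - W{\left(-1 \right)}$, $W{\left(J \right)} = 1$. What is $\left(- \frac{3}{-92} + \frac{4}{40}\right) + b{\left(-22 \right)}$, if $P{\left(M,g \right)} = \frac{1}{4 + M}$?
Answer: $- \frac{71}{115} \approx -0.61739$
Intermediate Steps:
$b{\left(p \right)} = - \frac{3}{4}$ ($b{\left(p \right)} = \frac{1}{4 + 0} - 1 = \frac{1}{4} - 1 = - \frac{3}{4}$)
$\left(- \frac{3}{-92} + \frac{4}{40}\right) + b{\left(-22 \right)} = \left(- \frac{3}{-92} + \frac{4}{40}\right) - \frac{3}{4} = \left(\left(-3\right) \left(- \frac{1}{92}\right) + 4 \cdot \frac{1}{40}\right) - \frac{3}{4} = \left(\frac{3}{92} + \frac{1}{10}\right) - \frac{3}{4} = \frac{61}{460} - \frac{3}{4} = - \frac{71}{115}$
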